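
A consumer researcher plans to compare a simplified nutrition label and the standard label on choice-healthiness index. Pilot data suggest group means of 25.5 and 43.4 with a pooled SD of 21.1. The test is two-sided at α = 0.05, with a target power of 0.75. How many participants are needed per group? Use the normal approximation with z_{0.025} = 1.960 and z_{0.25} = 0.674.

Cohen's d = |M₁ − M₂| / SD_pooled = |25.5 − 43.4| / 21.1 = 17.9 / 21.1 = 0.848.
For two independent groups with equal n: n = 2·((z_{α/2} + z_β) / d)².
z_{α/2} + z_β = 1.960 + 0.674 = 2.634.
n = 2 × (2.634 / 0.848)² = 2 × 3.106² = 2 × 9.65 = 19.3.
Round up to the next whole participant.

n = 20 per group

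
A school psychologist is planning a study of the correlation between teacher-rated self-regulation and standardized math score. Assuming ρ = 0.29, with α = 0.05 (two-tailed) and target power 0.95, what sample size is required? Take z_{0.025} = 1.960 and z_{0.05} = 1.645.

n = 149

Fisher's z: C = ½·ln((1+r)/(1−r)) = ½·ln(1.8169) = 0.2986.
n = ((z_{α/2} + z_β)/C)² + 3.
(1.960 + 1.645) / 0.2986 = 3.605 / 0.2986 = 12.073.
n = 12.073² + 3 = 145.76 + 3 = 148.8.
Round up.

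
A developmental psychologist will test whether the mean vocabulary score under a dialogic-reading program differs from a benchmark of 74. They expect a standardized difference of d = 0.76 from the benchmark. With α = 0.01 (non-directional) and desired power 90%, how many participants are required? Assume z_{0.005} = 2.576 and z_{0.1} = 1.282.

For a one-sample test: n = ((z_{α/2} + z_β) / d)².
z_{α/2} + z_β = 2.576 + 1.282 = 3.858.
n = (3.858 / 0.76)² = 5.076² = 25.77.
Round up.

n = 26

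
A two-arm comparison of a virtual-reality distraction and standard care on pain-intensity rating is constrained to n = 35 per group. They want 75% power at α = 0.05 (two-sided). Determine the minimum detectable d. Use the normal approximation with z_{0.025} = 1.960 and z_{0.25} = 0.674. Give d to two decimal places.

For two independent groups of n = 35 each: d_min = (z_{α/2} + z_β)·√(2/n).
z-sum = 1.960 + 0.674 = 2.634.
d_min = 2.634 × √(2/35) = 2.634 × 0.2390 = 0.630.

d_min ≈ 0.63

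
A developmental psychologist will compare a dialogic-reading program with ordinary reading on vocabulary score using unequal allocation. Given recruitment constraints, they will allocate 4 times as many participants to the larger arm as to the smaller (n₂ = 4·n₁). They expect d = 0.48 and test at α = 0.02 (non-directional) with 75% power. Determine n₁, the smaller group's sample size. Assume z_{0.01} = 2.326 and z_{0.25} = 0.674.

With allocation ratio k = n₂/n₁ = 4, Var(x̄₁−x̄₂) = σ²(1/n₁ + 1/(k·n₁)) = σ²·(k+1)/(k·n₁).
So n₁ = (1 + 1/k)·((z_{α/2} + z_β)/d)² = 1.250 × (3.000/0.48)².
n₁ = 1.250 × 39.06 = 48.8.
Round up: n₁ = 49, giving n₂ = 4 × 49 = 196.

n₁ = 49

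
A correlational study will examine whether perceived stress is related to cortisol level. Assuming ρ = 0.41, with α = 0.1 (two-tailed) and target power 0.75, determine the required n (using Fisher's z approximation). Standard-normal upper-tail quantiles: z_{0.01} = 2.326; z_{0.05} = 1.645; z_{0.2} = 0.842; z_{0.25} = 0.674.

Fisher's z: C = ½·ln((1+r)/(1−r)) = ½·ln(2.3898) = 0.4356.
n = ((z_{α/2} + z_β)/C)² + 3.
(1.645 + 0.674) / 0.4356 = 2.319 / 0.4356 = 5.324.
n = 5.324² + 3 = 28.34 + 3 = 31.3.
Round up.

n = 32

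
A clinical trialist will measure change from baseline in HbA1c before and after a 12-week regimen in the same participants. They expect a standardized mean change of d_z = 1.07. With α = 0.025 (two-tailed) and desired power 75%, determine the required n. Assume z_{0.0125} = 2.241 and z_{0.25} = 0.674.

n = 8 pairs

For a paired (one-sample on differences) test: n = ((z_{α/2} + z_β) / d)².
z_{α/2} + z_β = 2.241 + 0.674 = 2.915.
n = (2.915 / 1.07)² = 2.724² = 7.42.
Round up.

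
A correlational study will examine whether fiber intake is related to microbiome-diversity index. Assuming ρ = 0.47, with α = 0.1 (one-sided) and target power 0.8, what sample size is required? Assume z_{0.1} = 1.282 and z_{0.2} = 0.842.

Fisher's z: C = ½·ln((1+r)/(1−r)) = ½·ln(2.7736) = 0.5101.
n = ((z_{α} + z_β)/C)² + 3.
(1.282 + 0.842) / 0.5101 = 2.124 / 0.5101 = 4.164.
n = 4.164² + 3 = 17.34 + 3 = 20.3.
Round up.

n = 21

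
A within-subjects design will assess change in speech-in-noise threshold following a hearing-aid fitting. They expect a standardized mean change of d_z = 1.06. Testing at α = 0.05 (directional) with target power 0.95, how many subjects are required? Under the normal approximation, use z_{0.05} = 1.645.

For a paired (one-sample on differences) test: n = ((z_{α} + z_β) / d)².
z_{α} + z_β = 1.645 + 1.645 = 3.290.
n = (3.290 / 1.06)² = 3.104² = 9.63.
Round up.

n = 10 pairs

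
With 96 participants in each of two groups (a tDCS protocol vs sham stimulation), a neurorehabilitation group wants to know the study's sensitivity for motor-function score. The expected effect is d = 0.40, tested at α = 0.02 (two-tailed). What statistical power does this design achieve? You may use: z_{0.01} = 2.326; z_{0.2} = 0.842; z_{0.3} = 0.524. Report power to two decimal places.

For two equal groups, power = Φ(d·√(n/2) − z_{α/2}).
d·√(n/2) = 0.40 × √(96/2) = 0.40 × 6.928 = 2.771.
z_β = 2.771 − 2.326 = 0.445.
Power = Φ(0.445) = 0.672.

power ≈ 0.67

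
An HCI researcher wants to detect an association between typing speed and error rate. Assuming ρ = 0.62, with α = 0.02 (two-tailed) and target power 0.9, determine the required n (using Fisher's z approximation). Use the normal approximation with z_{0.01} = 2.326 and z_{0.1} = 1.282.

Fisher's z: C = ½·ln((1+r)/(1−r)) = ½·ln(4.2632) = 0.7250.
n = ((z_{α/2} + z_β)/C)² + 3.
(2.326 + 1.282) / 0.7250 = 3.608 / 0.7250 = 4.977.
n = 4.977² + 3 = 24.77 + 3 = 27.8.
Round up.

n = 28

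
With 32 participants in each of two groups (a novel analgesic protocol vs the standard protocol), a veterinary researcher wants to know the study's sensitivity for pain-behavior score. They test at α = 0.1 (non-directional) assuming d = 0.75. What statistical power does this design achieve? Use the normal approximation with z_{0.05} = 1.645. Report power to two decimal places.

For two equal groups, power = Φ(d·√(n/2) − z_{α/2}).
d·√(n/2) = 0.75 × √(32/2) = 0.75 × 4.000 = 3.000.
z_β = 3.000 − 1.645 = 1.355.
Power = Φ(1.355) = 0.912.

power ≈ 0.91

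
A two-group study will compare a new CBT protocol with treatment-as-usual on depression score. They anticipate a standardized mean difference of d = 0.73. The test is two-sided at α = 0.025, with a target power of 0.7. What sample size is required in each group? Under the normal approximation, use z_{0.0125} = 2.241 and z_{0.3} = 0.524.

For two independent groups with equal n: n = 2·((z_{α/2} + z_β) / d)².
z_{α/2} + z_β = 2.241 + 0.524 = 2.765.
n = 2 × (2.765 / 0.73)² = 2 × 3.788² = 2 × 14.35 = 28.7.
Round up to the next whole participant.

n = 29 per group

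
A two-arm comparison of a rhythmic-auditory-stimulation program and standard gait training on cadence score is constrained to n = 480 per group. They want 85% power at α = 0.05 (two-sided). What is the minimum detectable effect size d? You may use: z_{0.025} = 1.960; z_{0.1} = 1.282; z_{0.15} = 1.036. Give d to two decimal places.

For two independent groups of n = 480 each: d_min = (z_{α/2} + z_β)·√(2/n).
z-sum = 1.960 + 1.036 = 2.996.
d_min = 2.996 × √(2/480) = 2.996 × 0.0645 = 0.193.

d_min ≈ 0.19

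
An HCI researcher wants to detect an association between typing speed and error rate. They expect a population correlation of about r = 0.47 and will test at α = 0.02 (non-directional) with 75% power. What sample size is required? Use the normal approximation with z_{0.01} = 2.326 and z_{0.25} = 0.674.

Fisher's z: C = ½·ln((1+r)/(1−r)) = ½·ln(2.7736) = 0.5101.
n = ((z_{α/2} + z_β)/C)² + 3.
(2.326 + 0.674) / 0.5101 = 3.000 / 0.5101 = 5.881.
n = 5.881² + 3 = 34.59 + 3 = 37.6.
Round up.

n = 38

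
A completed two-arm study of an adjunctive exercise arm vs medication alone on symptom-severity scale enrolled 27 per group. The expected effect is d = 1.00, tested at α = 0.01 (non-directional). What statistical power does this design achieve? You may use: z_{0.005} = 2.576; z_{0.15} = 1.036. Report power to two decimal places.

For two equal groups, power = Φ(d·√(n/2) − z_{α/2}).
d·√(n/2) = 1.00 × √(27/2) = 1.00 × 3.674 = 3.674.
z_β = 3.674 − 2.576 = 1.098.
Power = Φ(1.098) = 0.864.

power ≈ 0.86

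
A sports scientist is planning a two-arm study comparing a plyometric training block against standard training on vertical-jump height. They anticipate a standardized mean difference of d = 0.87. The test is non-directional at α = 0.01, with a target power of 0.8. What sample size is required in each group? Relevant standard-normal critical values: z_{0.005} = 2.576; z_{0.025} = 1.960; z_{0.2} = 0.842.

For two independent groups with equal n: n = 2·((z_{α/2} + z_β) / d)².
z_{α/2} + z_β = 2.576 + 0.842 = 3.418.
n = 2 × (3.418 / 0.87)² = 2 × 3.929² = 2 × 15.43 = 30.9.
Round up to the next whole participant.

n = 31 per group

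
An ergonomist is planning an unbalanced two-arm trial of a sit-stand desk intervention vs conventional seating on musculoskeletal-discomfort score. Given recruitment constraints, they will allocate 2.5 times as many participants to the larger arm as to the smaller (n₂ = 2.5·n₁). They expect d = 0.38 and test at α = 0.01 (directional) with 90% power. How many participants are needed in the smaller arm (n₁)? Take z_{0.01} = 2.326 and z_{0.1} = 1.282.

n₁ = 127

With allocation ratio k = n₂/n₁ = 2.5, Var(x̄₁−x̄₂) = σ²(1/n₁ + 1/(k·n₁)) = σ²·(k+1)/(k·n₁).
So n₁ = (1 + 1/k)·((z_{α} + z_β)/d)² = 1.400 × (3.608/0.38)².
n₁ = 1.400 × 90.15 = 126.2.
Round up: n₁ = 127, giving n₂ = ⌈2.5 × 127⌉ = ⌈317.5⌉ = 318.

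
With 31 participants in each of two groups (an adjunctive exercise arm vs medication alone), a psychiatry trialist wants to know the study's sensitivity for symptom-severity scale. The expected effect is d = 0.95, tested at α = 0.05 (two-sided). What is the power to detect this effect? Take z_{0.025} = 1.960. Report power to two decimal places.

power ≈ 0.96

For two equal groups, power = Φ(d·√(n/2) − z_{α/2}).
d·√(n/2) = 0.95 × √(31/2) = 0.95 × 3.937 = 3.740.
z_β = 3.740 − 1.960 = 1.780.
Power = Φ(1.780) = 0.962.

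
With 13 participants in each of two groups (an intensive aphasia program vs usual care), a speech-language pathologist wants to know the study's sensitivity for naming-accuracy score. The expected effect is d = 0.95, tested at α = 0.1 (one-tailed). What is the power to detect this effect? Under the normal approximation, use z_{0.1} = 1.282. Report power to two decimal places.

power ≈ 0.87

For two equal groups, power = Φ(d·√(n/2) − z_{α}).
d·√(n/2) = 0.95 × √(13/2) = 0.95 × 2.550 = 2.422.
z_β = 2.422 − 1.282 = 1.140.
Power = Φ(1.140) = 0.873.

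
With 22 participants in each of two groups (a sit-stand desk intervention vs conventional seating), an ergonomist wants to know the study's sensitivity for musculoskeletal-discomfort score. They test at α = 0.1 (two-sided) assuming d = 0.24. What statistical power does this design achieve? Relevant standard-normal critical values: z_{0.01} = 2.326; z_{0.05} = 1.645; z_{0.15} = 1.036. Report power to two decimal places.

For two equal groups, power = Φ(d·√(n/2) − z_{α/2}).
d·√(n/2) = 0.24 × √(22/2) = 0.24 × 3.317 = 0.796.
z_β = 0.796 − 1.645 = -0.849.
Power = Φ(-0.849) = 0.198.

power ≈ 0.20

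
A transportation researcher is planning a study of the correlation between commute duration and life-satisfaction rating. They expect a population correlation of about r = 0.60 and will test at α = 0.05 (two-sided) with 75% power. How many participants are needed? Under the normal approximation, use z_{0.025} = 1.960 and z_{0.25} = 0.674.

n = 18

Fisher's z: C = ½·ln((1+r)/(1−r)) = ½·ln(4.0000) = 0.6931.
n = ((z_{α/2} + z_β)/C)² + 3.
(1.960 + 0.674) / 0.6931 = 2.634 / 0.6931 = 3.800.
n = 3.800² + 3 = 14.44 + 3 = 17.4.
Round up.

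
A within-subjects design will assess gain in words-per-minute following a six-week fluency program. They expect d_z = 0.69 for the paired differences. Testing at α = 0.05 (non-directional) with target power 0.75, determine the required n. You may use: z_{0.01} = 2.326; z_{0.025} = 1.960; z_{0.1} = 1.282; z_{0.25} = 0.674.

For a paired (one-sample on differences) test: n = ((z_{α/2} + z_β) / d)².
z_{α/2} + z_β = 1.960 + 0.674 = 2.634.
n = (2.634 / 0.69)² = 3.817² = 14.57.
Round up.

n = 15 pairs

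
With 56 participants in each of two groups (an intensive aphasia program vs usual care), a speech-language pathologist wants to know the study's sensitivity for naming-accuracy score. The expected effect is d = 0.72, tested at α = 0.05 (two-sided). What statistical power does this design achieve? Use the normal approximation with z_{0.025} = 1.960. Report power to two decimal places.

For two equal groups, power = Φ(d·√(n/2) − z_{α/2}).
d·√(n/2) = 0.72 × √(56/2) = 0.72 × 5.292 = 3.810.
z_β = 3.810 − 1.960 = 1.850.
Power = Φ(1.850) = 0.968.

power ≈ 0.97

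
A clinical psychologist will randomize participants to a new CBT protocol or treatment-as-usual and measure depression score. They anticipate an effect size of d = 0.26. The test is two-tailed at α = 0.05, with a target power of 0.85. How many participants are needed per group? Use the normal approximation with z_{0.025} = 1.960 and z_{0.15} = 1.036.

For two independent groups with equal n: n = 2·((z_{α/2} + z_β) / d)².
z_{α/2} + z_β = 1.960 + 1.036 = 2.996.
n = 2 × (2.996 / 0.26)² = 2 × 11.523² = 2 × 132.78 = 265.6.
Round up to the next whole participant.

n = 266 per group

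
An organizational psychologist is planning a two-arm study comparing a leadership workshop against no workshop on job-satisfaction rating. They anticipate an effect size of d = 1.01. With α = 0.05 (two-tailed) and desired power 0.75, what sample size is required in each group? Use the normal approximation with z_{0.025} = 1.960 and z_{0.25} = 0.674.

n = 14 per group

For two independent groups with equal n: n = 2·((z_{α/2} + z_β) / d)².
z_{α/2} + z_β = 1.960 + 0.674 = 2.634.
n = 2 × (2.634 / 1.01)² = 2 × 2.608² = 2 × 6.80 = 13.6.
Round up to the next whole participant.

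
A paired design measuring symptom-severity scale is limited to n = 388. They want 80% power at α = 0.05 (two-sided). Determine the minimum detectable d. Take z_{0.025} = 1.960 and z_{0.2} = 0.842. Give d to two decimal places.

For a single sample (or paired design) of n = 388: d_min = (z_{α/2} + z_β)/√n.
z-sum = 1.960 + 0.842 = 2.802.
d_min = 2.802 / √388 = 2.802 / 19.698 = 0.142.

d_min ≈ 0.14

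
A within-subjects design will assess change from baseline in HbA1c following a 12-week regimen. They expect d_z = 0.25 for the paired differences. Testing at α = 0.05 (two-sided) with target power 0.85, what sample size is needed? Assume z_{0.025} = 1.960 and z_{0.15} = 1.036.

For a paired (one-sample on differences) test: n = ((z_{α/2} + z_β) / d)².
z_{α/2} + z_β = 1.960 + 1.036 = 2.996.
n = (2.996 / 0.25)² = 11.984² = 143.62.
Round up.

n = 144 pairs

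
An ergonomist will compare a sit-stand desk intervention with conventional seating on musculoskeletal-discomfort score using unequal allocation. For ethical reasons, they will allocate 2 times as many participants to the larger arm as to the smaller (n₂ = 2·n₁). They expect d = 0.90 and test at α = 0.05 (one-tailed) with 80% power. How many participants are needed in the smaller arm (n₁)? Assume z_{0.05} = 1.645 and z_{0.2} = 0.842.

With allocation ratio k = n₂/n₁ = 2, Var(x̄₁−x̄₂) = σ²(1/n₁ + 1/(k·n₁)) = σ²·(k+1)/(k·n₁).
So n₁ = (1 + 1/k)·((z_{α} + z_β)/d)² = 1.500 × (2.487/0.90)².
n₁ = 1.500 × 7.64 = 11.5.
Round up: n₁ = 12, giving n₂ = 2 × 12 = 24.

n₁ = 12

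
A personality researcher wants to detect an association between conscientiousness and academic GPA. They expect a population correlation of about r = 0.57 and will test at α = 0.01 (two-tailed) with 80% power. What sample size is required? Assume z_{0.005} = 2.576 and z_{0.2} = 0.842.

n = 31

Fisher's z: C = ½·ln((1+r)/(1−r)) = ½·ln(3.6512) = 0.6475.
n = ((z_{α/2} + z_β)/C)² + 3.
(2.576 + 0.842) / 0.6475 = 3.418 / 0.6475 = 5.279.
n = 5.279² + 3 = 27.87 + 3 = 30.9.
Round up.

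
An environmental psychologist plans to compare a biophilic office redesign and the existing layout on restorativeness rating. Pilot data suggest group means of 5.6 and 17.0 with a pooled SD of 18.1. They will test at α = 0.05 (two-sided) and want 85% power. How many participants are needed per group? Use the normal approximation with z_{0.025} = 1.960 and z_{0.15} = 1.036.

Cohen's d = |M₁ − M₂| / SD_pooled = |5.6 − 17.0| / 18.1 = 11.4 / 18.1 = 0.630.
For two independent groups with equal n: n = 2·((z_{α/2} + z_β) / d)².
z_{α/2} + z_β = 1.960 + 1.036 = 2.996.
n = 2 × (2.996 / 0.630)² = 2 × 4.756² = 2 × 22.62 = 45.2.
Round up to the next whole participant.

n = 46 per group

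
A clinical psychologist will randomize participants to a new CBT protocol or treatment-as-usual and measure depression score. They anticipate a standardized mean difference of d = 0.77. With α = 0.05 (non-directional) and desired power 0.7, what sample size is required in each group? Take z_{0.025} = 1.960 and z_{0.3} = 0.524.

n = 21 per group

For two independent groups with equal n: n = 2·((z_{α/2} + z_β) / d)².
z_{α/2} + z_β = 1.960 + 0.524 = 2.484.
n = 2 × (2.484 / 0.77)² = 2 × 3.226² = 2 × 10.41 = 20.8.
Round up to the next whole participant.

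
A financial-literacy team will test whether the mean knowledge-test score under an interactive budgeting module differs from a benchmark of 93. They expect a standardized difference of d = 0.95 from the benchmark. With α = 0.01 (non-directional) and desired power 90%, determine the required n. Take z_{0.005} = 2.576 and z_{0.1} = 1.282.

For a one-sample test: n = ((z_{α/2} + z_β) / d)².
z_{α/2} + z_β = 2.576 + 1.282 = 3.858.
n = (3.858 / 0.95)² = 4.061² = 16.49.
Round up.

n = 17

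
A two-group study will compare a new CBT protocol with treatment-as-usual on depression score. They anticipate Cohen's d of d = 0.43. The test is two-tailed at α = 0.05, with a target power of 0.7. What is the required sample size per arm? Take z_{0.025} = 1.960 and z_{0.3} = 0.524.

n = 67 per group

For two independent groups with equal n: n = 2·((z_{α/2} + z_β) / d)².
z_{α/2} + z_β = 1.960 + 0.524 = 2.484.
n = 2 × (2.484 / 0.43)² = 2 × 5.777² = 2 × 33.37 = 66.7.
Round up to the next whole participant.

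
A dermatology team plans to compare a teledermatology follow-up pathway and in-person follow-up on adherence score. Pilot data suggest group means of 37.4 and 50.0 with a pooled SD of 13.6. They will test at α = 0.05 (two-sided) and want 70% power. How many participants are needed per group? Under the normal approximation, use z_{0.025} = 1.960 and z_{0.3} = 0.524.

Cohen's d = |M₁ − M₂| / SD_pooled = |37.4 − 50.0| / 13.6 = 12.6 / 13.6 = 0.926.
For two independent groups with equal n: n = 2·((z_{α/2} + z_β) / d)².
z_{α/2} + z_β = 1.960 + 0.524 = 2.484.
n = 2 × (2.484 / 0.926)² = 2 × 2.683² = 2 × 7.20 = 14.4.
Round up to the next whole participant.

n = 15 per group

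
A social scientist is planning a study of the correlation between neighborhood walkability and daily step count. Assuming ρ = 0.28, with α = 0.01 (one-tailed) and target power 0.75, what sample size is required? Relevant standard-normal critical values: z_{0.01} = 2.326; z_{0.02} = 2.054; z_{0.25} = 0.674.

n = 112

Fisher's z: C = ½·ln((1+r)/(1−r)) = ½·ln(1.7778) = 0.2877.
n = ((z_{α} + z_β)/C)² + 3.
(2.326 + 0.674) / 0.2877 = 3.000 / 0.2877 = 10.428.
n = 10.428² + 3 = 108.73 + 3 = 111.7.
Round up.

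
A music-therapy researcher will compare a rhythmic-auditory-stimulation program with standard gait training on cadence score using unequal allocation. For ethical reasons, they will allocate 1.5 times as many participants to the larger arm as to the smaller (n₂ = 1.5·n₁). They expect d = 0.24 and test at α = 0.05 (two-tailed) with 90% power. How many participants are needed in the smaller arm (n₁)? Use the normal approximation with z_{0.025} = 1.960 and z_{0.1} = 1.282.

With allocation ratio k = n₂/n₁ = 1.5, Var(x̄₁−x̄₂) = σ²(1/n₁ + 1/(k·n₁)) = σ²·(k+1)/(k·n₁).
So n₁ = (1 + 1/k)·((z_{α/2} + z_β)/d)² = 1.667 × (3.242/0.24)².
n₁ = 1.667 × 182.48 = 304.1.
Round up: n₁ = 305, giving n₂ = ⌈1.5 × 305⌉ = ⌈457.5⌉ = 458.

n₁ = 305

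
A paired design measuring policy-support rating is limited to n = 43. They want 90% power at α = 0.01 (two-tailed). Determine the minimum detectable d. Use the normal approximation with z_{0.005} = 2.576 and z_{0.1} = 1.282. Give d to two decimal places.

For a single sample (or paired design) of n = 43: d_min = (z_{α/2} + z_β)/√n.
z-sum = 2.576 + 1.282 = 3.858.
d_min = 3.858 / √43 = 3.858 / 6.557 = 0.588.

d_min ≈ 0.59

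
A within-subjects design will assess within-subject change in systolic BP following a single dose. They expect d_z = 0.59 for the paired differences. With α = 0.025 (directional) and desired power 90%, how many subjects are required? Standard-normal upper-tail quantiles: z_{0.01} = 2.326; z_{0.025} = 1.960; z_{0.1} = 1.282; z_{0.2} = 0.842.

n = 31 pairs

For a paired (one-sample on differences) test: n = ((z_{α} + z_β) / d)².
z_{α} + z_β = 1.960 + 1.282 = 3.242.
n = (3.242 / 0.59)² = 5.495² = 30.19.
Round up.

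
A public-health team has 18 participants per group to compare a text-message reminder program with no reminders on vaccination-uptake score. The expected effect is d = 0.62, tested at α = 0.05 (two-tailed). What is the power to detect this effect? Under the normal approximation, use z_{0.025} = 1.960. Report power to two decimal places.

For two equal groups, power = Φ(d·√(n/2) − z_{α/2}).
d·√(n/2) = 0.62 × √(18/2) = 0.62 × 3.000 = 1.860.
z_β = 1.860 − 1.960 = -0.100.
Power = Φ(-0.100) = 0.460.

power ≈ 0.46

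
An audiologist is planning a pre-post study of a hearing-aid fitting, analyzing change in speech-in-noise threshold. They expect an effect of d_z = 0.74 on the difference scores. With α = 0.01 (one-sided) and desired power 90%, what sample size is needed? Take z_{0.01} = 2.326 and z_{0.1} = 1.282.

n = 24 pairs

For a paired (one-sample on differences) test: n = ((z_{α} + z_β) / d)².
z_{α} + z_β = 2.326 + 1.282 = 3.608.
n = (3.608 / 0.74)² = 4.876² = 23.77.
Round up.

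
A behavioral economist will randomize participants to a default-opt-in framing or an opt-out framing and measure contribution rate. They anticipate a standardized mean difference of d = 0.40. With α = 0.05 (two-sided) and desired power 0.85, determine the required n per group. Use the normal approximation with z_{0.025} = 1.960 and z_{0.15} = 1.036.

For two independent groups with equal n: n = 2·((z_{α/2} + z_β) / d)².
z_{α/2} + z_β = 1.960 + 1.036 = 2.996.
n = 2 × (2.996 / 0.40)² = 2 × 7.490² = 2 × 56.10 = 112.2.
Round up to the next whole participant.

n = 113 per group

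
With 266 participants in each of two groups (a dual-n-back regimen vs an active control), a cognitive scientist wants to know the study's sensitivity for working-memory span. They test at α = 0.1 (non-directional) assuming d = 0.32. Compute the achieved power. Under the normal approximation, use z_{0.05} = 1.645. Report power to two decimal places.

power ≈ 0.98

For two equal groups, power = Φ(d·√(n/2) − z_{α/2}).
d·√(n/2) = 0.32 × √(266/2) = 0.32 × 11.533 = 3.690.
z_β = 3.690 − 1.645 = 2.045.
Power = Φ(2.045) = 0.980.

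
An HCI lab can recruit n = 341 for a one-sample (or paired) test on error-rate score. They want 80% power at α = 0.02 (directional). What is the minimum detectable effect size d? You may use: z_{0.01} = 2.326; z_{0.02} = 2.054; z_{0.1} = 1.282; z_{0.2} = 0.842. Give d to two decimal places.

d_min ≈ 0.16

For a single sample (or paired design) of n = 341: d_min = (z_{α} + z_β)/√n.
z-sum = 2.054 + 0.842 = 2.896.
d_min = 2.896 / √341 = 2.896 / 18.466 = 0.157.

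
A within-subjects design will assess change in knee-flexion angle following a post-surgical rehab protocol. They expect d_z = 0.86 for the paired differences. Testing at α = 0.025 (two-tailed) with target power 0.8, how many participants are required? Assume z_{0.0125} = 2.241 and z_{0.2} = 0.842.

For a paired (one-sample on differences) test: n = ((z_{α/2} + z_β) / d)².
z_{α/2} + z_β = 2.241 + 0.842 = 3.083.
n = (3.083 / 0.86)² = 3.585² = 12.85.
Round up.

n = 13 pairs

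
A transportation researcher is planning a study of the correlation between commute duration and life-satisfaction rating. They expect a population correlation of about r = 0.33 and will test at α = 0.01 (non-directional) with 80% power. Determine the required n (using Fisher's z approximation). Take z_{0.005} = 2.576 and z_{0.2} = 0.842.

Fisher's z: C = ½·ln((1+r)/(1−r)) = ½·ln(1.9851) = 0.3428.
n = ((z_{α/2} + z_β)/C)² + 3.
(2.576 + 0.842) / 0.3428 = 3.418 / 0.3428 = 9.971.
n = 9.971² + 3 = 99.42 + 3 = 102.4.
Round up.

n = 103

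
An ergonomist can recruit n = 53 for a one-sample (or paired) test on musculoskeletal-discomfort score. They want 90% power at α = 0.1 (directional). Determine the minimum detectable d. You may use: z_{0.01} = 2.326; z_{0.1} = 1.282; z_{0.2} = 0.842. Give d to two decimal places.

For a single sample (or paired design) of n = 53: d_min = (z_{α} + z_β)/√n.
z-sum = 1.282 + 1.282 = 2.564.
d_min = 2.564 / √53 = 2.564 / 7.280 = 0.352.

d_min ≈ 0.35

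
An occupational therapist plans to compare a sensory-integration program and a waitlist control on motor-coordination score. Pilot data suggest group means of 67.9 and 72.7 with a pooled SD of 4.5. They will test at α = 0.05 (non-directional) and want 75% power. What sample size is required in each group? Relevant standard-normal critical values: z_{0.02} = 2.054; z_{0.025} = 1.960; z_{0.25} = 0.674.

Cohen's d = |M₁ − M₂| / SD_pooled = |67.9 − 72.7| / 4.5 = 4.8 / 4.5 = 1.067.
For two independent groups with equal n: n = 2·((z_{α/2} + z_β) / d)².
z_{α/2} + z_β = 1.960 + 0.674 = 2.634.
n = 2 × (2.634 / 1.067)² = 2 × 2.469² = 2 × 6.09 = 12.2.
Round up to the next whole participant.

n = 13 per group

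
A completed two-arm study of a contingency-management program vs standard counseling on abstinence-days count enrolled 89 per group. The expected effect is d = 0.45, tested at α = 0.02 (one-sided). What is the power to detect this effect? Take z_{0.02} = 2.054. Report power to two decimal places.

power ≈ 0.83

For two equal groups, power = Φ(d·√(n/2) − z_{α}).
d·√(n/2) = 0.45 × √(89/2) = 0.45 × 6.671 = 3.002.
z_β = 3.002 − 2.054 = 0.948.
Power = Φ(0.948) = 0.828.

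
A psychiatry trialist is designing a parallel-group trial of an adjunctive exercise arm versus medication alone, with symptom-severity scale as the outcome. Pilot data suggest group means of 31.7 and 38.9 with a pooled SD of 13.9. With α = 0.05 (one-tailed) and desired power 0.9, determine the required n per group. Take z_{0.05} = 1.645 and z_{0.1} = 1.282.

Cohen's d = |M₁ − M₂| / SD_pooled = |31.7 − 38.9| / 13.9 = 7.2 / 13.9 = 0.518.
For two independent groups with equal n: n = 2·((z_{α} + z_β) / d)².
z_{α} + z_β = 1.645 + 1.282 = 2.927.
n = 2 × (2.927 / 0.518)² = 2 × 5.651² = 2 × 31.93 = 63.9.
Round up to the next whole participant.

n = 64 per group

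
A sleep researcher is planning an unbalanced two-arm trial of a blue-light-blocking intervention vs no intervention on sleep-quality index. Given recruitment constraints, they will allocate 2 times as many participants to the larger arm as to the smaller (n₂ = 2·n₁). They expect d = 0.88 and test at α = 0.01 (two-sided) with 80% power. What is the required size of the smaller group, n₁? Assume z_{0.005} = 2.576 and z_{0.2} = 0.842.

With allocation ratio k = n₂/n₁ = 2, Var(x̄₁−x̄₂) = σ²(1/n₁ + 1/(k·n₁)) = σ²·(k+1)/(k·n₁).
So n₁ = (1 + 1/k)·((z_{α/2} + z_β)/d)² = 1.500 × (3.418/0.88)².
n₁ = 1.500 × 15.09 = 22.6.
Round up: n₁ = 23, giving n₂ = 2 × 23 = 46.

n₁ = 23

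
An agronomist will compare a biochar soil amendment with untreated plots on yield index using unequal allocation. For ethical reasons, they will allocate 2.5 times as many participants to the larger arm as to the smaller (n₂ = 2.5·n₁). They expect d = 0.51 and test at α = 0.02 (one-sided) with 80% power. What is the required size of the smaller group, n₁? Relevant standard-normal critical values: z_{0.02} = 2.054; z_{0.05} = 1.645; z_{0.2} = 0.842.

With allocation ratio k = n₂/n₁ = 2.5, Var(x̄₁−x̄₂) = σ²(1/n₁ + 1/(k·n₁)) = σ²·(k+1)/(k·n₁).
So n₁ = (1 + 1/k)·((z_{α} + z_β)/d)² = 1.400 × (2.896/0.51)².
n₁ = 1.400 × 32.24 = 45.1.
Round up: n₁ = 46, giving n₂ = 2.5 × 46 = 115.

n₁ = 46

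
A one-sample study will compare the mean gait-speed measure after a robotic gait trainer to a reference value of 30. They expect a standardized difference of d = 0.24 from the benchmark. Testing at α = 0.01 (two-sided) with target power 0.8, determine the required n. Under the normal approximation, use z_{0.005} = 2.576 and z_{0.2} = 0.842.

n = 203

For a one-sample test: n = ((z_{α/2} + z_β) / d)².
z_{α/2} + z_β = 2.576 + 0.842 = 3.418.
n = (3.418 / 0.24)² = 14.242² = 202.83.
Round up.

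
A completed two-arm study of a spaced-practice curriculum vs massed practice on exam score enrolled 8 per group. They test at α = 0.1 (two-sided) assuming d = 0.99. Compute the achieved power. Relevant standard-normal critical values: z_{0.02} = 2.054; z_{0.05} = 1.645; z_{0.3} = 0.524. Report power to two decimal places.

For two equal groups, power = Φ(d·√(n/2) − z_{α/2}).
d·√(n/2) = 0.99 × √(8/2) = 0.99 × 2.000 = 1.980.
z_β = 1.980 − 1.645 = 0.335.
Power = Φ(0.335) = 0.631.

power ≈ 0.63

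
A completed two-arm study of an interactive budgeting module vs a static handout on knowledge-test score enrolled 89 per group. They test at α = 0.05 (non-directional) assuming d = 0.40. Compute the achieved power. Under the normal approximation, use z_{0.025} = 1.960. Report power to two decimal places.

power ≈ 0.76

For two equal groups, power = Φ(d·√(n/2) − z_{α/2}).
d·√(n/2) = 0.40 × √(89/2) = 0.40 × 6.671 = 2.668.
z_β = 2.668 − 1.960 = 0.708.
Power = Φ(0.708) = 0.761.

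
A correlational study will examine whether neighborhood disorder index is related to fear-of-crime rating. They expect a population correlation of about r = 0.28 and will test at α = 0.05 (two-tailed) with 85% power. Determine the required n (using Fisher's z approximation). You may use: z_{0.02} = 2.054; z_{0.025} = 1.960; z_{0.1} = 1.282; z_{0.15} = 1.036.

n = 112

Fisher's z: C = ½·ln((1+r)/(1−r)) = ½·ln(1.7778) = 0.2877.
n = ((z_{α/2} + z_β)/C)² + 3.
(1.960 + 1.036) / 0.2877 = 2.996 / 0.2877 = 10.414.
n = 10.414² + 3 = 108.44 + 3 = 111.4.
Round up.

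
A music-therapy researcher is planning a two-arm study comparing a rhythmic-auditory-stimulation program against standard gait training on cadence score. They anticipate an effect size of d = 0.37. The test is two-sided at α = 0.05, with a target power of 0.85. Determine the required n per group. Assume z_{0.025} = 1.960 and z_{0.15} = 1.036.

For two independent groups with equal n: n = 2·((z_{α/2} + z_β) / d)².
z_{α/2} + z_β = 1.960 + 1.036 = 2.996.
n = 2 × (2.996 / 0.37)² = 2 × 8.097² = 2 × 65.57 = 131.1.
Round up to the next whole participant.

n = 132 per group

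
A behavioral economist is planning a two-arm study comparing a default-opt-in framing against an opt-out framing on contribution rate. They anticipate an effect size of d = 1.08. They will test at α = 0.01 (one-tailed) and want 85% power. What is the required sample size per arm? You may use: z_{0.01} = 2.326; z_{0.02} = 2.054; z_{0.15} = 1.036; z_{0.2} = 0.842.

For two independent groups with equal n: n = 2·((z_{α} + z_β) / d)².
z_{α} + z_β = 2.326 + 1.036 = 3.362.
n = 2 × (3.362 / 1.08)² = 2 × 3.113² = 2 × 9.69 = 19.4.
Round up to the next whole participant.

n = 20 per group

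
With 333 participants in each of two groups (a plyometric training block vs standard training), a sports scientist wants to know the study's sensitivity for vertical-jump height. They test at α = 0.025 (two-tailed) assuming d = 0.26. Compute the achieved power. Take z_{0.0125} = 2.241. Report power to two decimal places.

For two equal groups, power = Φ(d·√(n/2) − z_{α/2}).
d·√(n/2) = 0.26 × √(333/2) = 0.26 × 12.903 = 3.355.
z_β = 3.355 − 2.241 = 1.114.
Power = Φ(1.114) = 0.867.

power ≈ 0.87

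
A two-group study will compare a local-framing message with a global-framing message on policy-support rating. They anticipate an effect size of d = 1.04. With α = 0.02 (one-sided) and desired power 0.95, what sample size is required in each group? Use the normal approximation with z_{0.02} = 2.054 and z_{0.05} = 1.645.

For two independent groups with equal n: n = 2·((z_{α} + z_β) / d)².
z_{α} + z_β = 2.054 + 1.645 = 3.699.
n = 2 × (3.699 / 1.04)² = 2 × 3.557² = 2 × 12.65 = 25.3.
Round up to the next whole participant.

n = 26 per group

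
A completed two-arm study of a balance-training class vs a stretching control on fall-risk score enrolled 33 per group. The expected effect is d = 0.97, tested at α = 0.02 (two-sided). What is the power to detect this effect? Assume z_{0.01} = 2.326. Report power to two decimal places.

power ≈ 0.95

For two equal groups, power = Φ(d·√(n/2) − z_{α/2}).
d·√(n/2) = 0.97 × √(33/2) = 0.97 × 4.062 = 3.940.
z_β = 3.940 − 2.326 = 1.614.
Power = Φ(1.614) = 0.947.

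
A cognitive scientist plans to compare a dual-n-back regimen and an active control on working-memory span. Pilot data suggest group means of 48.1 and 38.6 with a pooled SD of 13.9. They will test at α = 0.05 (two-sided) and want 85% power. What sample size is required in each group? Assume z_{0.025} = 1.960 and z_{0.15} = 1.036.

n = 39 per group

Cohen's d = |M₁ − M₂| / SD_pooled = |48.1 − 38.6| / 13.9 = 9.5 / 13.9 = 0.683.
For two independent groups with equal n: n = 2·((z_{α/2} + z_β) / d)².
z_{α/2} + z_β = 1.960 + 1.036 = 2.996.
n = 2 × (2.996 / 0.683)² = 2 × 4.387² = 2 × 19.24 = 38.5.
Round up to the next whole participant.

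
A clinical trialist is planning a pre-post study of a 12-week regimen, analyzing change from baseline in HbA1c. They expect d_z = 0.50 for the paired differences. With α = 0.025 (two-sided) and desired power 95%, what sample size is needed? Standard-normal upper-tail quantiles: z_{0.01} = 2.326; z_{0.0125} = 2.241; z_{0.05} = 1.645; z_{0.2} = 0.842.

For a paired (one-sample on differences) test: n = ((z_{α/2} + z_β) / d)².
z_{α/2} + z_β = 2.241 + 1.645 = 3.886.
n = (3.886 / 0.50)² = 7.772² = 60.40.
Round up.

n = 61 pairs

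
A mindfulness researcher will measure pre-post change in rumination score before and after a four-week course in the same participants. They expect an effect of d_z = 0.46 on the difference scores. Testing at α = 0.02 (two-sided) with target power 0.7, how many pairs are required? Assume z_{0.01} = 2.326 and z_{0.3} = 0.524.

n = 39 pairs

For a paired (one-sample on differences) test: n = ((z_{α/2} + z_β) / d)².
z_{α/2} + z_β = 2.326 + 0.524 = 2.850.
n = (2.850 / 0.46)² = 6.196² = 38.39.
Round up.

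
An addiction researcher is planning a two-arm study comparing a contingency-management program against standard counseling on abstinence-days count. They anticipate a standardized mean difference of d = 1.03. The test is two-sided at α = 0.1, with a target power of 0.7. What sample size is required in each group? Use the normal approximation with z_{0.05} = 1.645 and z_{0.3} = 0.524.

n = 9 per group

For two independent groups with equal n: n = 2·((z_{α/2} + z_β) / d)².
z_{α/2} + z_β = 1.645 + 0.524 = 2.169.
n = 2 × (2.169 / 1.03)² = 2 × 2.106² = 2 × 4.43 = 8.9.
Round up to the next whole participant.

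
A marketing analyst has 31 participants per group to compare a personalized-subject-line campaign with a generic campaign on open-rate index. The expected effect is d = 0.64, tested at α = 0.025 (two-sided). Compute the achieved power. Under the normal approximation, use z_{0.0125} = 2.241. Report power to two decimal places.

For two equal groups, power = Φ(d·√(n/2) − z_{α/2}).
d·√(n/2) = 0.64 × √(31/2) = 0.64 × 3.937 = 2.520.
z_β = 2.520 − 2.241 = 0.279.
Power = Φ(0.279) = 0.610.

power ≈ 0.61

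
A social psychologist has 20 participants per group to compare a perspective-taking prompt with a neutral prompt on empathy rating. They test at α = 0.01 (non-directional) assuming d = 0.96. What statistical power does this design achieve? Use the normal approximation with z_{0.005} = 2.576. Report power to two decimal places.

power ≈ 0.68

For two equal groups, power = Φ(d·√(n/2) − z_{α/2}).
d·√(n/2) = 0.96 × √(20/2) = 0.96 × 3.162 = 3.036.
z_β = 3.036 − 2.576 = 0.460.
Power = Φ(0.460) = 0.677.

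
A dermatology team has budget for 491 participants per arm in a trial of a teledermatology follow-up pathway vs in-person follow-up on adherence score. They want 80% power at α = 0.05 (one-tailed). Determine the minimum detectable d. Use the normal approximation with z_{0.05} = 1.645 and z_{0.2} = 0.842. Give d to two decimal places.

d_min ≈ 0.16

For two independent groups of n = 491 each: d_min = (z_{α} + z_β)·√(2/n).
z-sum = 1.645 + 0.842 = 2.487.
d_min = 2.487 × √(2/491) = 2.487 × 0.0638 = 0.159.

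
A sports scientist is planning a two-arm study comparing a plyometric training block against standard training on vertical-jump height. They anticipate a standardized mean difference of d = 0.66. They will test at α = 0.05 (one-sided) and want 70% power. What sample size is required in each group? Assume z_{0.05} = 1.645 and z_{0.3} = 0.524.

For two independent groups with equal n: n = 2·((z_{α} + z_β) / d)².
z_{α} + z_β = 1.645 + 0.524 = 2.169.
n = 2 × (2.169 / 0.66)² = 2 × 3.286² = 2 × 10.80 = 21.6.
Round up to the next whole participant.

n = 22 per group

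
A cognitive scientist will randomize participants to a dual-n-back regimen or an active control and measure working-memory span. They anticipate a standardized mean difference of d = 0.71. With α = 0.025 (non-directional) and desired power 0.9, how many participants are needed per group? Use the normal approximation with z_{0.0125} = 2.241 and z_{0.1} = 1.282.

For two independent groups with equal n: n = 2·((z_{α/2} + z_β) / d)².
z_{α/2} + z_β = 2.241 + 1.282 = 3.523.
n = 2 × (3.523 / 0.71)² = 2 × 4.962² = 2 × 24.62 = 49.2.
Round up to the next whole participant.

n = 50 per group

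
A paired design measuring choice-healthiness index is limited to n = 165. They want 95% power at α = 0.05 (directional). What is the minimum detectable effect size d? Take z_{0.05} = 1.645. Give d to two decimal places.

For a single sample (or paired design) of n = 165: d_min = (z_{α} + z_β)/√n.
z-sum = 1.645 + 1.645 = 3.290.
d_min = 3.290 / √165 = 3.290 / 12.845 = 0.256.

d_min ≈ 0.26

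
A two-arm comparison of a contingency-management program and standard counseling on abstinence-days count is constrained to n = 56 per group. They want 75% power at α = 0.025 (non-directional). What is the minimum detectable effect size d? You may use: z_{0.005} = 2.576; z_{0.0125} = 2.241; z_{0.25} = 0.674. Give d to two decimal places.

For two independent groups of n = 56 each: d_min = (z_{α/2} + z_β)·√(2/n).
z-sum = 2.241 + 0.674 = 2.915.
d_min = 2.915 × √(2/56) = 2.915 × 0.1890 = 0.551.

d_min ≈ 0.55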